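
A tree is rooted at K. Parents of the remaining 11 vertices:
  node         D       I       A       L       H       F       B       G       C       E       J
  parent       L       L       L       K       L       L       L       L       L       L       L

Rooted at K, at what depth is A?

Climbing from A to the root: A–L–K. That's 2 steps.

2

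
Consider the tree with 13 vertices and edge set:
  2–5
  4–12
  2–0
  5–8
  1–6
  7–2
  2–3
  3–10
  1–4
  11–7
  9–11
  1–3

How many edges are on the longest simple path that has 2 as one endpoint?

4

A farthest node from 2 is 12.
The path 2–3–1–4–12 has 4 edges.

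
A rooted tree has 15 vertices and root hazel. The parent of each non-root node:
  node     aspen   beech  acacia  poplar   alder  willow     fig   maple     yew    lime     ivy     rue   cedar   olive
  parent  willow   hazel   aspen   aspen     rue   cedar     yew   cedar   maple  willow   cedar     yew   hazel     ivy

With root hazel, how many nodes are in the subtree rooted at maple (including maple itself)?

5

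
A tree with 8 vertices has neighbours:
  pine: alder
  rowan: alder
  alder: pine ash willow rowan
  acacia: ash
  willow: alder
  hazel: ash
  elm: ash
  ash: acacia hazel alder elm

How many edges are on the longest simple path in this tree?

Starting from rowan, a farthest node is hazel at distance 3.
One longest path: rowan–alder–ash–hazel.
So the diameter is 3.

3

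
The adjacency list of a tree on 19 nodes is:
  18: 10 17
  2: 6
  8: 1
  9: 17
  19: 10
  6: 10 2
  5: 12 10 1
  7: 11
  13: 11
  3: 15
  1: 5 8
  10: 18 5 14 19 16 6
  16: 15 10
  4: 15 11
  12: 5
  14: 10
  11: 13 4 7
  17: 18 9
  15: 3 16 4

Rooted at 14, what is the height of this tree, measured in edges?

6

7 sits deepest: 14 – 10 – 16 – 15 – 4 – 11 – 7 — 6 edges from the root.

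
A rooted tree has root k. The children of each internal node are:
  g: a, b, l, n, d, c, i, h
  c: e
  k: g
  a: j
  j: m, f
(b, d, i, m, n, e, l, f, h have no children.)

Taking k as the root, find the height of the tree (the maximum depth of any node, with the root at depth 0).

f sits deepest: k – g – a – j – f — 4 edges from the root.

4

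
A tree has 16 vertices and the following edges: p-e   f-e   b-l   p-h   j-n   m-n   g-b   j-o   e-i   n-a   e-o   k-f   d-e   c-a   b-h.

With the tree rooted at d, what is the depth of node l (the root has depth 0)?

Climbing from l to the root: l → b → h → p → e → d. That's 5 steps.

5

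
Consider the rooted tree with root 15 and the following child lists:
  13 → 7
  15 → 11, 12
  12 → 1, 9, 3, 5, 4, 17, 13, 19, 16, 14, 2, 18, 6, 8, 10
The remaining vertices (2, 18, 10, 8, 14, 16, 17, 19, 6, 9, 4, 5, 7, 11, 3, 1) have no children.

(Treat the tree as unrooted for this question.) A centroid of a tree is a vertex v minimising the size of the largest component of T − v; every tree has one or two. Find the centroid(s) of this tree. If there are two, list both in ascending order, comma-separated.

12

Removing 12 splits the tree into components of sizes 2, 2, 1, 1, 1, 1, 1, 1, 1, 1, 1, 1, 1, 1, 1, 1; the largest is 2 ≤ ⌊19/2⌋ = 9.
Every other node leaves some component of size > 9, so the centroid is unique.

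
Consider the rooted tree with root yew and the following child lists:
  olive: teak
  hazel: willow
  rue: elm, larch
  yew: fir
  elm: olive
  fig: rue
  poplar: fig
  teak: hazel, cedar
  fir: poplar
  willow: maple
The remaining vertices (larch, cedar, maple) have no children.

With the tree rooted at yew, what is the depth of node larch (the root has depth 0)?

Path from yew to larch: yew → fir → poplar → fig → rue → larch, which has 5 edges.

5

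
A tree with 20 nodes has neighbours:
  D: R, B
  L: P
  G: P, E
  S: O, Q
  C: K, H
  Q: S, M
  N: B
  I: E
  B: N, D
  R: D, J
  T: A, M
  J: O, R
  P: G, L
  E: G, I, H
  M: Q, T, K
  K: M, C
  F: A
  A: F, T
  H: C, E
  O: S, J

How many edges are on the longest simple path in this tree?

15

BFS from L reaches N last, at distance 15; BFS from N confirms no node is farther.
Path: L – P – G – E – H – C – K – M – Q – S – O – J – R – D – B – N.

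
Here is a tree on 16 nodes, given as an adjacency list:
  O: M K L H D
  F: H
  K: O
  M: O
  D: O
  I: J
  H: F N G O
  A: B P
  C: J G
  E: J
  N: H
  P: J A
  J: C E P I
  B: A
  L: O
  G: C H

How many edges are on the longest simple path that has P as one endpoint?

6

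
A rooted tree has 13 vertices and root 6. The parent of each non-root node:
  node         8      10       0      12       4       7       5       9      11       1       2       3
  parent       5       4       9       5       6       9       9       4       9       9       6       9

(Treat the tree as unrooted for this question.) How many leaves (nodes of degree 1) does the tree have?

The leaves are 0, 1, 2, 3, 7, 8, 10, 11, 12.
That is 9 leaves.

9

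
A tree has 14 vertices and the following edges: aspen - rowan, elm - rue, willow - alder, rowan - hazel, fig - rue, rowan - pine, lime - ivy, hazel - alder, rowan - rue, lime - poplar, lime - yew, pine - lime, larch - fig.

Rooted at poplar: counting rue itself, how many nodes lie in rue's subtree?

4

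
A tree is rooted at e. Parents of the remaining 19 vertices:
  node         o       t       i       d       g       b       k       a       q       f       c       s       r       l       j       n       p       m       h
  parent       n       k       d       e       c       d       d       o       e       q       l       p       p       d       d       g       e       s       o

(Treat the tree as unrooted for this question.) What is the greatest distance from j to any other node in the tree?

7

A farthest node from j is a (h also at distance 7).
The path j – d – l – c – g – n – o – a has 7 edges.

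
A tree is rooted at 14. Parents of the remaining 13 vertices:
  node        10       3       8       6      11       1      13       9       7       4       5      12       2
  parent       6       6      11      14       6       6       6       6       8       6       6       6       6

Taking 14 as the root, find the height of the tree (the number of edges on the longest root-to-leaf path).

A deepest node is 7, reached by 14 → 6 → 11 → 8 → 7.
That path has 4 edges, so the height is 4.

4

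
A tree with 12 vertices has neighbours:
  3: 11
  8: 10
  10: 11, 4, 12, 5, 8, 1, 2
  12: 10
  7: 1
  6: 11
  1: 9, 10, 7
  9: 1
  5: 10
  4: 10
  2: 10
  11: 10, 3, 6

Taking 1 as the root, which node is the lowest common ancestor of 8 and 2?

Path 8→root: 8 10 1; path 2→root: 2 10 1.
First common node: 10.

10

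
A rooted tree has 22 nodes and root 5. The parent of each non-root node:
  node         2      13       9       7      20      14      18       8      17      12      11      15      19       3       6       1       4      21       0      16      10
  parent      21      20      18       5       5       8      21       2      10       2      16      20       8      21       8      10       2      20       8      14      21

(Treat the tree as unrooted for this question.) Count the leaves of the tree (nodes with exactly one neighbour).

13

Exactly 13 nodes have a single neighbour: 0, 1, 3, 4, 6, 7, 9, 11, 12, 13, 15, 17, 19.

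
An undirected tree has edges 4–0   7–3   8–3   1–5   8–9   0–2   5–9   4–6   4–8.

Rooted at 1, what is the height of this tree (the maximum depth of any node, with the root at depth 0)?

6

2 sits deepest: 1 – 5 – 9 – 8 – 4 – 0 – 2 — 6 edges from the root.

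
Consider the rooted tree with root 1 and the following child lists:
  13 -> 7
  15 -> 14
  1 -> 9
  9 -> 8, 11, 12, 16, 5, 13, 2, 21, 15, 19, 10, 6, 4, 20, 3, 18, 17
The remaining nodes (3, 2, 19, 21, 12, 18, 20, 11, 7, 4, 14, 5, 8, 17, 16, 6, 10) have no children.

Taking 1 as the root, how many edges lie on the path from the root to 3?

2

Climbing from 3 to the root: 3 → 9 → 1. That's 2 steps.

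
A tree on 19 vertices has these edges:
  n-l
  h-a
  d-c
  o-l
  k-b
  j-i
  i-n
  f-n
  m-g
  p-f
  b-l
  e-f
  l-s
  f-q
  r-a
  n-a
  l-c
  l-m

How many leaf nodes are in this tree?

The leaves are d, e, g, h, j, k, o, p, q, r, s.
That is 11 leaves.

11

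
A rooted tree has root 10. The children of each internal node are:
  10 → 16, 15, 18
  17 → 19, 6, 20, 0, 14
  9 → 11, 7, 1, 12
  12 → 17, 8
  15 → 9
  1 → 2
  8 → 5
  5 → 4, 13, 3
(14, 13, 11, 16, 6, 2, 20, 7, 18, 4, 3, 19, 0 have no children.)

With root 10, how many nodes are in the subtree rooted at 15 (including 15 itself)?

15's subtree: {15, 9, 12, 1, 7, 11, 17, 8, 2, 19, 0, 14, 20, 6, 5, 13, 4, 3}, size 18.

18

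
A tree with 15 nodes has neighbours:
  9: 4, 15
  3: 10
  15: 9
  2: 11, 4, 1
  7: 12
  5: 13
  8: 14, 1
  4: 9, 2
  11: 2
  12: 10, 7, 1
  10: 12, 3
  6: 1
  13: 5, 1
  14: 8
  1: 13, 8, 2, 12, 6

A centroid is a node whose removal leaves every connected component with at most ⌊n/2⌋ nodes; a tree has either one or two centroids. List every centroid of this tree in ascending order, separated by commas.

1

Removing 1 splits the tree into components of sizes 5, 4, 2, 2, 1; the largest is 5 ≤ ⌊15/2⌋ = 7.
Every other node leaves some component of size > 7, so the centroid is unique.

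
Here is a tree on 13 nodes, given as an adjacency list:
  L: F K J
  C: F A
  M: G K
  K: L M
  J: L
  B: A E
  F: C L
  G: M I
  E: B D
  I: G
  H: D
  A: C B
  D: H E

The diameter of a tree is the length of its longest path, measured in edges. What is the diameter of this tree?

11

A longest path is I–G–M–K–L–F–C–A–B–E–D–H, with 11 edges.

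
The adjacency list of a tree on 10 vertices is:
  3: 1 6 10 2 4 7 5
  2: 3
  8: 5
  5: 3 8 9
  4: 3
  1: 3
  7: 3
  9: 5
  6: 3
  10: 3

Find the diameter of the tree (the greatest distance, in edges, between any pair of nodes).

3

A longest path is 8 – 5 – 3 – 10, with 3 edges.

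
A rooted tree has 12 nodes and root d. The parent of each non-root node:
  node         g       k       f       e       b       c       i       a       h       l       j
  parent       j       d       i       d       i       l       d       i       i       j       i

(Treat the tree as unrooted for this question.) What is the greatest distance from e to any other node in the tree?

Distances from e peak at 5, attained at c.
e-d-i-j-l-c

5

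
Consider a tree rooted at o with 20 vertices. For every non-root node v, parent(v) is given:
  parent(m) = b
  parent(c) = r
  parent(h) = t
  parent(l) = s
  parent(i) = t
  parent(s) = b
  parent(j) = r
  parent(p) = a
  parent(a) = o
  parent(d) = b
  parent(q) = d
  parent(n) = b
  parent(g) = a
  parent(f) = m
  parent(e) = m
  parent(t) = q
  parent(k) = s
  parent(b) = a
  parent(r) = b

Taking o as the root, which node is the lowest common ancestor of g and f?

Path g→root: g a o; path f→root: f m b a o.
First common node: a.

a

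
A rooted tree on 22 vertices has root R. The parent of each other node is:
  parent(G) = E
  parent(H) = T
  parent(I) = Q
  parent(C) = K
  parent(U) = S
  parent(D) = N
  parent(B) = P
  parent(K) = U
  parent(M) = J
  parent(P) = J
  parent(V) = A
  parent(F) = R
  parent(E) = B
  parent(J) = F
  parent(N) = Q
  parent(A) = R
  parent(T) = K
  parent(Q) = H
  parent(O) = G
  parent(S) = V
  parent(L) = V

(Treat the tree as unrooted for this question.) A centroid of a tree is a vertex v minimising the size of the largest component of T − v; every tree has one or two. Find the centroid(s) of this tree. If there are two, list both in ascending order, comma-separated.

If V is removed the pieces have sizes 10, 10, 1, all ≤ ⌊22/2⌋ = 11.
Every other node leaves some component of size > 11, so the centroid is unique.

V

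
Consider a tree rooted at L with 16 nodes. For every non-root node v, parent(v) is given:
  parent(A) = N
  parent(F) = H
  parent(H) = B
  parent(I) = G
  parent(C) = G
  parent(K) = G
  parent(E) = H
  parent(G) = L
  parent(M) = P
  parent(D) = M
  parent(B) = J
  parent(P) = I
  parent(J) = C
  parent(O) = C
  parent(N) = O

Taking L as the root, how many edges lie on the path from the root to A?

Path from L to A: L – G – C – O – N – A, which has 5 edges.

5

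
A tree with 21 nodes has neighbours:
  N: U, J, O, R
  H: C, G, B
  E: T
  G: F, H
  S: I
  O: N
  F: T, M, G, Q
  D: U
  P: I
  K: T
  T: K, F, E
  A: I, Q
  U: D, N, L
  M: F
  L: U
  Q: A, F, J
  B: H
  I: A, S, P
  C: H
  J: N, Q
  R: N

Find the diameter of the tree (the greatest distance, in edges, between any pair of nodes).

BFS from L reaches B last, at distance 8; BFS from B confirms no node is farther.
Path: L – U – N – J – Q – F – G – H – B.

8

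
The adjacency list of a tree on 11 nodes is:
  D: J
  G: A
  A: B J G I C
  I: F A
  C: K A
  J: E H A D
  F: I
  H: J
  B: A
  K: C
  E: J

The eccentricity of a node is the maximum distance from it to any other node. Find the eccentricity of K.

4

The node farthest from K is F (H, E, D also at distance 4), via K-C-A-I-F — 4 edges.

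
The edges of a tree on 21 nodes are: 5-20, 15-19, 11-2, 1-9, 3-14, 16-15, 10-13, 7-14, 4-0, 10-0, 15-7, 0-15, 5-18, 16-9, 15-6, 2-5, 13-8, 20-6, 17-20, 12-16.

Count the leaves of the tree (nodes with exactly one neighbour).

Degree-1 nodes: 1, 3, 4, 8, 11, 12, 17, 18, 19 — 9 of them.

9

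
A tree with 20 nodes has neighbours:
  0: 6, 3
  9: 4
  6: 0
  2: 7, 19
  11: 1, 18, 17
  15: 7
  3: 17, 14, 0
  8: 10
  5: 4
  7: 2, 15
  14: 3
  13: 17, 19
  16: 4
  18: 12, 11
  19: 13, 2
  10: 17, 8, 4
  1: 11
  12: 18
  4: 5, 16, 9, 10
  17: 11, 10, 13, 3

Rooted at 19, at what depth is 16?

5

Path from 19 to 16: 19–13–17–10–4–16, which has 5 edges.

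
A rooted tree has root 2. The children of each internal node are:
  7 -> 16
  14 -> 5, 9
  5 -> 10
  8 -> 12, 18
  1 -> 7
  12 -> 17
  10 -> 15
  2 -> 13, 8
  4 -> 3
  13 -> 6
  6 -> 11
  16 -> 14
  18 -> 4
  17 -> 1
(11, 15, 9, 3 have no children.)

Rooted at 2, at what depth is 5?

8

Climbing from 5 to the root: 5–14–16–7–1–17–12–8–2. That's 8 steps.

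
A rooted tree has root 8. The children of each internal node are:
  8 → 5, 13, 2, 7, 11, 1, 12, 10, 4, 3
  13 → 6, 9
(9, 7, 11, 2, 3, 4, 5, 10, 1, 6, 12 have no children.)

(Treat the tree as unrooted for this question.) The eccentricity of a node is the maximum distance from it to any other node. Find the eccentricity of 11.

3

Distances from 11 peak at 3, attained at 9 (6 also at distance 3).
11 – 8 – 13 – 9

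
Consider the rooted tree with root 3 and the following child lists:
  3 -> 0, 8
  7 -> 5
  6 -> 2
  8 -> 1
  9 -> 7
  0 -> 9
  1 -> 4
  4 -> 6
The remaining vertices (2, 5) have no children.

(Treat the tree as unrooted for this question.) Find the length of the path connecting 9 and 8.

3

The path is 9 - 0 - 3 - 8, which has 3 edges.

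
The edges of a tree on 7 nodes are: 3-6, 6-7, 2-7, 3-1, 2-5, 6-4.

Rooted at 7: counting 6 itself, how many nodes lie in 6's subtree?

4

6's subtree: {6, 3, 4, 1}, size 4.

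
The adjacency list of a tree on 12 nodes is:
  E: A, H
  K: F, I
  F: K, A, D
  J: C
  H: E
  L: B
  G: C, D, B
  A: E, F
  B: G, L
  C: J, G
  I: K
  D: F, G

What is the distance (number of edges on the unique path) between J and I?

6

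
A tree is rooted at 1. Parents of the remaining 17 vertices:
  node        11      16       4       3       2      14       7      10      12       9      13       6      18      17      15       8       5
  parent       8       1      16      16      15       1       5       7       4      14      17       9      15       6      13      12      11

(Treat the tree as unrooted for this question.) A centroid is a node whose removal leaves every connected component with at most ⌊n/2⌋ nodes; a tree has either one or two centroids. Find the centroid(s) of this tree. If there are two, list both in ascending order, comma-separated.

If 1 is removed the pieces have sizes 9, 8, all ≤ ⌊18/2⌋ = 9.
Its neighbour 16 also leaves a largest component of size 9, so both are centroids.

1, 16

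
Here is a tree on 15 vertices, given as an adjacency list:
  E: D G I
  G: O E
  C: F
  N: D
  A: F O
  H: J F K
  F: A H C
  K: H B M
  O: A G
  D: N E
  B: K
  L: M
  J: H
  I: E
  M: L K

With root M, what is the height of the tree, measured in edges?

9

N sits deepest: M → K → H → F → A → O → G → E → D → N — 9 edges from the root.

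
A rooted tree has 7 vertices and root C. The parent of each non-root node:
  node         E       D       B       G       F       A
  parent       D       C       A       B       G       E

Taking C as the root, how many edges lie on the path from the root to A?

Path from C to A: C–D–E–A, which has 3 edges.

3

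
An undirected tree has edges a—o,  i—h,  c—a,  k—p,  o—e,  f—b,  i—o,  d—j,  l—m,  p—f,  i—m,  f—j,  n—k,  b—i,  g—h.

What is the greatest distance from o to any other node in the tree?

6

The node farthest from o is n, via o–i–b–f–p–k–n — 6 edges.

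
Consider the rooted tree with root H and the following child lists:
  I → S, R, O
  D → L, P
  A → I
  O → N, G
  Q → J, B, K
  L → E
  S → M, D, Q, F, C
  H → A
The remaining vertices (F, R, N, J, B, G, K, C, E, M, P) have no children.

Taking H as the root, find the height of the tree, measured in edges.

6

E sits deepest: H – A – I – S – D – L – E — 6 edges from the root.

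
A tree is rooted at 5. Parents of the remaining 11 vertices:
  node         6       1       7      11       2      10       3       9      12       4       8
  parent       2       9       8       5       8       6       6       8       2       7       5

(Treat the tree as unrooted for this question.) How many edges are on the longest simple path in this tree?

5

BFS from 10 reaches 1 last, at distance 5; BFS from 1 confirms no node is farther.
Path: 10 – 6 – 2 – 8 – 9 – 1.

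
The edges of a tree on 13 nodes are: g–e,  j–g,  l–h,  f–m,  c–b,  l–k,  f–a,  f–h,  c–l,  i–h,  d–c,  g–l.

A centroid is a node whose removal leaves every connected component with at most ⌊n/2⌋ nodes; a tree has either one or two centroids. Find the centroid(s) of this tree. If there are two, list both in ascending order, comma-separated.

If l is removed the pieces have sizes 5, 3, 3, 1, all ≤ ⌊13/2⌋ = 6.
No neighbour of l does as well, so l is the unique centroid.

l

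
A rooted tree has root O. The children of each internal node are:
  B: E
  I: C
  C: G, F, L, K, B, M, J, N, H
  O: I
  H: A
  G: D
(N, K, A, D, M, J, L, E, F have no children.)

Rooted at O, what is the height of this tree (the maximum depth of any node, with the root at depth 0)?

4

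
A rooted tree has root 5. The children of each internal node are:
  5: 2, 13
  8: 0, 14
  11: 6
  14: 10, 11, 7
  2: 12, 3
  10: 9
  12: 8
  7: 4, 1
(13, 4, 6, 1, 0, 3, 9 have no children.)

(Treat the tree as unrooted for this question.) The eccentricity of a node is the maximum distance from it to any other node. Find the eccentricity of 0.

A farthest node from 0 is 13.
The path 0-8-12-2-5-13 has 5 edges.

5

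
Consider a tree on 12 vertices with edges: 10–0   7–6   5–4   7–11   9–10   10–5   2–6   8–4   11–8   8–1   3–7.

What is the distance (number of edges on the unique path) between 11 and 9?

5

11 - 8 - 4 - 5 - 10 - 9: 5 edges.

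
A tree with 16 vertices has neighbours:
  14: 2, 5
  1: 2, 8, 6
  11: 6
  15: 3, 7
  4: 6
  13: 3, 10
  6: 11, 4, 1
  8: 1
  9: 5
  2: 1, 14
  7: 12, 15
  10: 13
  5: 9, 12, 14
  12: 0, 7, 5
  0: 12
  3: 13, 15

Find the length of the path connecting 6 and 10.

10

6 - 1 - 2 - 14 - 5 - 12 - 7 - 15 - 3 - 13 - 10: 10 edges.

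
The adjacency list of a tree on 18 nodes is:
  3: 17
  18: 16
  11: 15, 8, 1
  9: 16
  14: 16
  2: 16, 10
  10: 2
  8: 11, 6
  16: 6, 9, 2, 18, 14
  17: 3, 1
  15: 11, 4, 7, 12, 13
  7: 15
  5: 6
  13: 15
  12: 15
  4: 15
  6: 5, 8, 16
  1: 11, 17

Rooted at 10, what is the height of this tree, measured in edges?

The longest root-to-leaf path is 10-2-16-6-8-11-1-17-3 (8 edges).

8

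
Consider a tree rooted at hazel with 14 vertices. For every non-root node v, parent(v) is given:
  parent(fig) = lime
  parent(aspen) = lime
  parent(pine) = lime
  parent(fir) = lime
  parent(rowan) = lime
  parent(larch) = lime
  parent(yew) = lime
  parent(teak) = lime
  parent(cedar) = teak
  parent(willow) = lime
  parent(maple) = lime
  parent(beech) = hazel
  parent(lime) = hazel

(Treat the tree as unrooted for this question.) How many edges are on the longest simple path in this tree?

4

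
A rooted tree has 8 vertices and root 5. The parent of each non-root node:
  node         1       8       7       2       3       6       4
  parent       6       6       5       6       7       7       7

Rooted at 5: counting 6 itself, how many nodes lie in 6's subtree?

Descendants of 6 (including itself): 6, 8, 2, 1. That's 4.

4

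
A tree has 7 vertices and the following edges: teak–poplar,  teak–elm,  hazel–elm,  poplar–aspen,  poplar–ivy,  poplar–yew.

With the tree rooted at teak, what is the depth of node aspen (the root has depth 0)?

teak – poplar – aspen — 2 edges.

2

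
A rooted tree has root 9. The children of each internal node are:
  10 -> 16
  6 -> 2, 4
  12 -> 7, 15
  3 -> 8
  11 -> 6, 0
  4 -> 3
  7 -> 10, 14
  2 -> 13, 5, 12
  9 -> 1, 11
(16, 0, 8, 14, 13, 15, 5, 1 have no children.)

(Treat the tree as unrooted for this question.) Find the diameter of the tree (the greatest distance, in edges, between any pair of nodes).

8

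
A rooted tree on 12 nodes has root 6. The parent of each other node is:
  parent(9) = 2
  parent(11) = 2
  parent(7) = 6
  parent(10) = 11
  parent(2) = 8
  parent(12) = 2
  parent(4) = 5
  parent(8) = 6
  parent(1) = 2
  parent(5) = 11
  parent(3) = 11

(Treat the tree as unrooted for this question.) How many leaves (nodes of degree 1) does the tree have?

7

Degree-1 nodes: 1, 3, 4, 7, 9, 10, 12 — 7 of them.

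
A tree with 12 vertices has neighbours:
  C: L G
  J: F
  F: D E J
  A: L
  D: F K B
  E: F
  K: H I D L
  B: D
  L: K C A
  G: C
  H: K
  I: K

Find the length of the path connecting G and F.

5

G–C–L–K–D–F: 5 edges.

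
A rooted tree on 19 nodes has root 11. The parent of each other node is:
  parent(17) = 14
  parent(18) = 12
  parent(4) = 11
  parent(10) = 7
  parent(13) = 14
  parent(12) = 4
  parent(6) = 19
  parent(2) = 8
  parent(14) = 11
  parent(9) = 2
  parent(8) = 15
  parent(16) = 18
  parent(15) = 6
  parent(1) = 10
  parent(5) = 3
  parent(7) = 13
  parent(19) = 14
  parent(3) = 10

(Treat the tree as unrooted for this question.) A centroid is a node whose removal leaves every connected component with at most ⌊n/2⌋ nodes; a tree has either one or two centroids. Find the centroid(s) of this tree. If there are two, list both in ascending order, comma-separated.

If 14 is removed the pieces have sizes 6, 6, 5, 1, all ≤ ⌊19/2⌋ = 9.
No neighbour of 14 does as well, so 14 is the unique centroid.

14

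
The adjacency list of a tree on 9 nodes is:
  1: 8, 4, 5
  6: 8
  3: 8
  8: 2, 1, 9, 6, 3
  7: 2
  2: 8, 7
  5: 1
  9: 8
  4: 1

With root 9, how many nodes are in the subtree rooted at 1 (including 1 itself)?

3

The subtree rooted at 1 contains: 1, 4, 5 — 3 nodes.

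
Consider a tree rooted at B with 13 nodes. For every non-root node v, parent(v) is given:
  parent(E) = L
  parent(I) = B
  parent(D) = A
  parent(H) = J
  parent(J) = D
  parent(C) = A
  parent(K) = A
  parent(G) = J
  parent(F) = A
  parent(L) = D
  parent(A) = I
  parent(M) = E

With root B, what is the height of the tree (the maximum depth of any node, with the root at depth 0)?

6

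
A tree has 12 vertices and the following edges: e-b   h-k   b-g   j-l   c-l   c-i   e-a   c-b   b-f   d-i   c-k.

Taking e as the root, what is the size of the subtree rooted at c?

c's subtree: {c, l, i, k, j, d, h}, size 7.

7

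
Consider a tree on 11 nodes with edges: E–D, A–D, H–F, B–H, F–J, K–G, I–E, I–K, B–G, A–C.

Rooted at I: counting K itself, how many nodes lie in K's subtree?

6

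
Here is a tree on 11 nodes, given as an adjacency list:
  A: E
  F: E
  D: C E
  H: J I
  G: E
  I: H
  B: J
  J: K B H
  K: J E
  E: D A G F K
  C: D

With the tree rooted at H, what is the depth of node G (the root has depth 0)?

4

Path from H to G: H → J → K → E → G, which has 4 edges.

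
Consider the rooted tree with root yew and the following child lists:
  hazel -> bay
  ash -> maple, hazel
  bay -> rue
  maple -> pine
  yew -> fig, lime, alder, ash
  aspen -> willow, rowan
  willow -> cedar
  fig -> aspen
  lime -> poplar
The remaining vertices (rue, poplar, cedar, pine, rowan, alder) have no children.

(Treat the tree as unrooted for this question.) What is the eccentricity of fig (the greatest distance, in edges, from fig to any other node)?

A farthest node from fig is rue.
The path fig – yew – ash – hazel – bay – rue has 5 edges.

5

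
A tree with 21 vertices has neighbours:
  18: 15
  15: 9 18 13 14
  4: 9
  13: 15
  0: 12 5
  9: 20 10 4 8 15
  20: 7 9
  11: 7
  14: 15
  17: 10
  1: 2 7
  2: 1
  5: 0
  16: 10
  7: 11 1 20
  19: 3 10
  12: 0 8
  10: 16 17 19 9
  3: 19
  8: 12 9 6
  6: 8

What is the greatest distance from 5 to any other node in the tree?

The node farthest from 5 is 2, via 5 – 0 – 12 – 8 – 9 – 20 – 7 – 1 – 2 — 8 edges.

8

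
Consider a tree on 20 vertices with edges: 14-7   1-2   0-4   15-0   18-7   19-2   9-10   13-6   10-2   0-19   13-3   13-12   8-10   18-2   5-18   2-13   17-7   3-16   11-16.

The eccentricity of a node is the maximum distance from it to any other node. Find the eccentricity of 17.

7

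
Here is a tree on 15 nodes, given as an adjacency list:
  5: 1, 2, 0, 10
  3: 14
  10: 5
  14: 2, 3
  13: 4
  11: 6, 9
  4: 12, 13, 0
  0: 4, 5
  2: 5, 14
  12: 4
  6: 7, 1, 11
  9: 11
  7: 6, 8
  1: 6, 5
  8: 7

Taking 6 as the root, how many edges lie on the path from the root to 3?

6 → 1 → 5 → 2 → 14 → 3 — 5 edges.

5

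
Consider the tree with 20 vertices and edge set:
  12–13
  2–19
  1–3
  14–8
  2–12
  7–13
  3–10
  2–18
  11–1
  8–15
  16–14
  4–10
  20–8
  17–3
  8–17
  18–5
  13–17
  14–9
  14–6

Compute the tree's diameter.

8

BFS from 5 reaches 6 last, at distance 8; BFS from 6 confirms no node is farther.
Path: 5-18-2-12-13-17-8-14-6.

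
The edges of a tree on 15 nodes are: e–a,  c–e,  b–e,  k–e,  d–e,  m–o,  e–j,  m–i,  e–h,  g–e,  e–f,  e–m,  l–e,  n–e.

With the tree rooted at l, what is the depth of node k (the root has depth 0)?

2

Path from l to k: l – e – k, which has 2 edges.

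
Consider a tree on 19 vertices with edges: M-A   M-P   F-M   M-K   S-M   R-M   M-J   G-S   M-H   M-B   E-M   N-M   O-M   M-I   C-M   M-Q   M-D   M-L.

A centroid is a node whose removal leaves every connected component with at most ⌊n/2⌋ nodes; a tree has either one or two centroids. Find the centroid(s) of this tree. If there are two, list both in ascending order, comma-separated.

Removing M splits the tree into components of sizes 2, 1, 1, 1, 1, 1, 1, 1, 1, 1, 1, 1, 1, 1, 1, 1, 1; the largest is 2 ≤ ⌊19/2⌋ = 9.
No neighbour of M does as well, so M is the unique centroid.

M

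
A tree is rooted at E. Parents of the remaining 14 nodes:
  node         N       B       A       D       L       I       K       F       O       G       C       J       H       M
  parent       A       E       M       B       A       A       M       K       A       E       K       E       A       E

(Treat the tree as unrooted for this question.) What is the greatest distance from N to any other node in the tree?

Distances from N peak at 5, attained at D.
N–A–M–E–B–D

5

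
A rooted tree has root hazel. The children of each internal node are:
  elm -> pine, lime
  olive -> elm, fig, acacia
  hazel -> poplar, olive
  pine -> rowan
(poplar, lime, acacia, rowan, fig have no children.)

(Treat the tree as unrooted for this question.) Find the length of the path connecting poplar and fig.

3

The path is poplar - hazel - olive - fig, which has 3 edges.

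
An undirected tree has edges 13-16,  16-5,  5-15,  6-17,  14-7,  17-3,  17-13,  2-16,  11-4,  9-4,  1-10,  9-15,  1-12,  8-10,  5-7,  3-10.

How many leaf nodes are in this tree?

The leaves are 2, 6, 8, 11, 12, 14.
That is 6 leaves.

6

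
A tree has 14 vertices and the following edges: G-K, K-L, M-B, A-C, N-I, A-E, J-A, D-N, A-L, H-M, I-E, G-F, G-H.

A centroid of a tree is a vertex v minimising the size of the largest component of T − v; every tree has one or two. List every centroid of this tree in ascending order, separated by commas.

A, L

If A is removed the pieces have sizes 7, 4, 1, 1, all ≤ ⌊14/2⌋ = 7.
L is adjacent to A and is also a centroid (the largest component after removing it is likewise 7).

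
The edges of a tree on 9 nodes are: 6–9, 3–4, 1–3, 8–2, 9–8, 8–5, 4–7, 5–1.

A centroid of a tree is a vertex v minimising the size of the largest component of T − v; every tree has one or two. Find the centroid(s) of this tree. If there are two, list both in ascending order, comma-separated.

If 5 is removed the pieces have sizes 4, 4, all ≤ ⌊9/2⌋ = 4.
Every other node leaves some component of size > 4, so the centroid is unique.

5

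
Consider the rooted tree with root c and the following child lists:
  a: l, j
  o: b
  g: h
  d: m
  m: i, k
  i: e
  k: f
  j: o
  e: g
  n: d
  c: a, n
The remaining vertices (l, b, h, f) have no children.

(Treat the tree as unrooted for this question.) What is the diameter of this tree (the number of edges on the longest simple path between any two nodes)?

Starting from h, a farthest node is b at distance 11.
One longest path: h - g - e - i - m - d - n - c - a - j - o - b.
So the diameter is 11.

11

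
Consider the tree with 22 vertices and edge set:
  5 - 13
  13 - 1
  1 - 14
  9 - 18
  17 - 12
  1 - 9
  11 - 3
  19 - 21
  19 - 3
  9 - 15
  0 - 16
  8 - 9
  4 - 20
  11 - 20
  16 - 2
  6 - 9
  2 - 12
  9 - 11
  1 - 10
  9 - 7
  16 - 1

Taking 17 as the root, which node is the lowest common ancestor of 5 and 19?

5's ancestor chain is 5, 13, 1, 16, 2, 12, 17 and 19's is 19, 3, 11, 9, 1, 16, 2, 12, 17; they first meet at 1.

1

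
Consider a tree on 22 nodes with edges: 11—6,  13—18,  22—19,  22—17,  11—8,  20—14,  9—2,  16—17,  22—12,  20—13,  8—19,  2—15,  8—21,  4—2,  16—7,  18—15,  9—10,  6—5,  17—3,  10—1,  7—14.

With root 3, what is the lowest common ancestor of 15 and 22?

17

Ancestors of 15 (toward the root): 15, 18, 13, 20, 14, 7, 16, 17, 3.
Ancestors of 22: 22, 17, 3.
The deepest node appearing in both lists is 17.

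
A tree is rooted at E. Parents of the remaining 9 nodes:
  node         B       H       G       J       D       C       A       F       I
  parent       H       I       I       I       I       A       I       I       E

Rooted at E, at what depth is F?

Path from E to F: E–I–F, which has 2 edges.

2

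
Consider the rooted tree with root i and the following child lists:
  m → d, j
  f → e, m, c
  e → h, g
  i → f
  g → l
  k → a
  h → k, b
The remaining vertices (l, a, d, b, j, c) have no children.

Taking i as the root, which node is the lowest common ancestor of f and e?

f

f's ancestor chain is f, i and e's is e, f, i; they first meet at f.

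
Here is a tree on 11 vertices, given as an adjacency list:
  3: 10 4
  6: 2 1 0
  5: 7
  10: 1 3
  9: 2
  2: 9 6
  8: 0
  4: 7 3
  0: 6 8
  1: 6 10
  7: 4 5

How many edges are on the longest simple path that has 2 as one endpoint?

Distances from 2 peak at 7, attained at 5.
2–6–1–10–3–4–7–5

7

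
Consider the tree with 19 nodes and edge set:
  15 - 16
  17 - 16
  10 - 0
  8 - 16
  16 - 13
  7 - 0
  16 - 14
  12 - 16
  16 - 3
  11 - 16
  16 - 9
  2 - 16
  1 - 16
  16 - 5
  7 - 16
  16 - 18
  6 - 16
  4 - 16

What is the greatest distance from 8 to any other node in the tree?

Distances from 8 peak at 4, attained at 10.
8-16-7-0-10

4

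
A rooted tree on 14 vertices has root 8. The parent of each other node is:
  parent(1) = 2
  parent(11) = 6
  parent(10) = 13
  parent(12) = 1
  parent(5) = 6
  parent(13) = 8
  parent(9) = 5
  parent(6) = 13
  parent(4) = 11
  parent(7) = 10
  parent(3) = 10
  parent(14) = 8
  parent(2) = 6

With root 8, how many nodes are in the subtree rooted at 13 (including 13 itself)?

12

The subtree rooted at 13 contains: 13, 6, 10, 5, 11, 2, 3, 7, 9, 4, 1, 12 — 12 nodes.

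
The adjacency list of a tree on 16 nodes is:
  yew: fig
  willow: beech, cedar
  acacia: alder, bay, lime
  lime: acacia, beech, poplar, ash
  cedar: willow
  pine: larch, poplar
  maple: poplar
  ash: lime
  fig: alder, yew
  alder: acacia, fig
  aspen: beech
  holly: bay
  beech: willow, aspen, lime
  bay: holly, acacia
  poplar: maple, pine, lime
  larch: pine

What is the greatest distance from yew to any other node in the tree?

7

A farthest node from yew is cedar (larch also at distance 7).
The path yew-fig-alder-acacia-lime-beech-willow-cedar has 7 edges.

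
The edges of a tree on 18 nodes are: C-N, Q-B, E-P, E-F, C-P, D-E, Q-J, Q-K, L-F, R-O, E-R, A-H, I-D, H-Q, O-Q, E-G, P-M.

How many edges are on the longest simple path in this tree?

8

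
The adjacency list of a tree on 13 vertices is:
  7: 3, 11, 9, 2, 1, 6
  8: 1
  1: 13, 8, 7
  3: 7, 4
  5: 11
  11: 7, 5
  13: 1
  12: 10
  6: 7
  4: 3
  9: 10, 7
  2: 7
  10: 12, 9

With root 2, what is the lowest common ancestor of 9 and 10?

9

9's ancestor chain is 9, 7, 2 and 10's is 10, 9, 7, 2; they first meet at 9.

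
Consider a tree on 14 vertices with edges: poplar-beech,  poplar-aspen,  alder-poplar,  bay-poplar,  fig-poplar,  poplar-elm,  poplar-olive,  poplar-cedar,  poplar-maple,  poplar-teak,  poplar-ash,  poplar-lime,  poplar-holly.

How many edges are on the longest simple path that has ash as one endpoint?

Distances from ash peak at 2, attained at maple (lime, fig, beech, bay, aspen, holly, teak, elm, cedar, alder, olive also at distance 2).
ash-poplar-maple

2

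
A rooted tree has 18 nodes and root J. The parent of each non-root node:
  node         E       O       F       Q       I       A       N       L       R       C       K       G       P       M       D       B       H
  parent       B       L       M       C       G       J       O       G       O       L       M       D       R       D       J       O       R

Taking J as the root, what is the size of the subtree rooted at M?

Descendants of M (including itself): M, F, K. That's 3.

3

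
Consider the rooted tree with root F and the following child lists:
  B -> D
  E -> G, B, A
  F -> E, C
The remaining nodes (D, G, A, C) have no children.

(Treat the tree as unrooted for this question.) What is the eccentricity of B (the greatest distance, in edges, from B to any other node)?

3

The node farthest from B is C, via B – E – F – C — 3 edges.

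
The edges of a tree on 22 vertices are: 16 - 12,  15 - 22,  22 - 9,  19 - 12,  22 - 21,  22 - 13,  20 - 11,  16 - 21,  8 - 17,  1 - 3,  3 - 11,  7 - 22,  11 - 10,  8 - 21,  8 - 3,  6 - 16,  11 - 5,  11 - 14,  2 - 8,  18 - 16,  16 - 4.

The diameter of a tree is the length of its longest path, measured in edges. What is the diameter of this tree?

7

A longest path is 19-12-16-21-8-3-11-10, with 7 edges.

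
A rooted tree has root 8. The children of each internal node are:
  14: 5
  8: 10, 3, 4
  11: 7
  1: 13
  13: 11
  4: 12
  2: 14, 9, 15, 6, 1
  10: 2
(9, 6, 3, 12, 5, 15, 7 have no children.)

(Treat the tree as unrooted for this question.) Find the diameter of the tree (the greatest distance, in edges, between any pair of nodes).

Starting from 7, a farthest node is 12 at distance 8.
One longest path: 7-11-13-1-2-10-8-4-12.
So the diameter is 8.

8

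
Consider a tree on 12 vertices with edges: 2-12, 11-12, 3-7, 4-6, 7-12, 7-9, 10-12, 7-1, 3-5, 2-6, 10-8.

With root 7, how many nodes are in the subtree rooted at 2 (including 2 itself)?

3

2's subtree: {2, 6, 4}, size 3.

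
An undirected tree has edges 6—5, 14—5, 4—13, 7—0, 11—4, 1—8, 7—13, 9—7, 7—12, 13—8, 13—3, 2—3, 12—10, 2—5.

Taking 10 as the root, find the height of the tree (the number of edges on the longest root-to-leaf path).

7

A deepest node is 6, reached by 10 – 12 – 7 – 13 – 3 – 2 – 5 – 6.
That path has 7 edges, so the height is 7.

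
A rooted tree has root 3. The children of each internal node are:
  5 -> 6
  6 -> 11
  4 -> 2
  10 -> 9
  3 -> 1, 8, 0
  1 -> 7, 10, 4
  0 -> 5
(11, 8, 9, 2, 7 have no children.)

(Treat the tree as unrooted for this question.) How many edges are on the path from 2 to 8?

The path is 2–4–1–3–8, which has 4 edges.

4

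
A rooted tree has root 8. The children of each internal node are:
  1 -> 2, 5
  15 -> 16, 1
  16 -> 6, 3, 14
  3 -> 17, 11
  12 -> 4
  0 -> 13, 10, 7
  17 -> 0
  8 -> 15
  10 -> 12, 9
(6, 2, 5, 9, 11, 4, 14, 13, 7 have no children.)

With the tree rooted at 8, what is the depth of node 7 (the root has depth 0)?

6

8 – 15 – 16 – 3 – 17 – 0 – 7 — 6 edges.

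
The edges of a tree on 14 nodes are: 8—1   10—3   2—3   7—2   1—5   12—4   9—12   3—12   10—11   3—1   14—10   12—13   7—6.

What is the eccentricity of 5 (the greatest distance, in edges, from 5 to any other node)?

The node farthest from 5 is 6, via 5 – 1 – 3 – 2 – 7 – 6 — 5 edges.

5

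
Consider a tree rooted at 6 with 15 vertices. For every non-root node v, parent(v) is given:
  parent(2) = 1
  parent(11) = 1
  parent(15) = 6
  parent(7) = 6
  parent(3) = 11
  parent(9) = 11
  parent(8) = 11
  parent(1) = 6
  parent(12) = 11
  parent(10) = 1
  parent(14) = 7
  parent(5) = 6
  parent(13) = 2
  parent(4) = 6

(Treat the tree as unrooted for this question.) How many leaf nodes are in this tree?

10

Exactly 10 nodes have a single neighbour: 3, 4, 5, 8, 9, 10, 12, 13, 14, 15.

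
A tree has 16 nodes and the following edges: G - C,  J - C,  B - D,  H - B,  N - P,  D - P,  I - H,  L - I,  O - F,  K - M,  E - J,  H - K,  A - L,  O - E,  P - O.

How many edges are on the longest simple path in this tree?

BFS from A reaches G last, at distance 11; BFS from G confirms no node is farther.
Path: A – L – I – H – B – D – P – O – E – J – C – G.

11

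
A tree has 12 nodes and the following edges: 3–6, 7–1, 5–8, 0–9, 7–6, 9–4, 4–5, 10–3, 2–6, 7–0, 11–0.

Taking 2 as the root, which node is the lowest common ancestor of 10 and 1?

6

10's ancestor chain is 10, 3, 6, 2 and 1's is 1, 7, 6, 2; they first meet at 6.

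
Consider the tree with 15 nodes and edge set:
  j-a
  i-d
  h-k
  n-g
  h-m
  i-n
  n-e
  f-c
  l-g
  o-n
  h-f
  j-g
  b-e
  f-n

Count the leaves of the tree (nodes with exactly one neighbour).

8

Exactly 8 nodes have a single neighbour: a, b, c, d, k, l, m, o.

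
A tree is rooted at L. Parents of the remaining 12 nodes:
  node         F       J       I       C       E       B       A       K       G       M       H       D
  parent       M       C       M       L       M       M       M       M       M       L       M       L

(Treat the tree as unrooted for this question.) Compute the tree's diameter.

Starting from J, a farthest node is A at distance 4.
One longest path: J – C – L – M – A.
So the diameter is 4.

4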